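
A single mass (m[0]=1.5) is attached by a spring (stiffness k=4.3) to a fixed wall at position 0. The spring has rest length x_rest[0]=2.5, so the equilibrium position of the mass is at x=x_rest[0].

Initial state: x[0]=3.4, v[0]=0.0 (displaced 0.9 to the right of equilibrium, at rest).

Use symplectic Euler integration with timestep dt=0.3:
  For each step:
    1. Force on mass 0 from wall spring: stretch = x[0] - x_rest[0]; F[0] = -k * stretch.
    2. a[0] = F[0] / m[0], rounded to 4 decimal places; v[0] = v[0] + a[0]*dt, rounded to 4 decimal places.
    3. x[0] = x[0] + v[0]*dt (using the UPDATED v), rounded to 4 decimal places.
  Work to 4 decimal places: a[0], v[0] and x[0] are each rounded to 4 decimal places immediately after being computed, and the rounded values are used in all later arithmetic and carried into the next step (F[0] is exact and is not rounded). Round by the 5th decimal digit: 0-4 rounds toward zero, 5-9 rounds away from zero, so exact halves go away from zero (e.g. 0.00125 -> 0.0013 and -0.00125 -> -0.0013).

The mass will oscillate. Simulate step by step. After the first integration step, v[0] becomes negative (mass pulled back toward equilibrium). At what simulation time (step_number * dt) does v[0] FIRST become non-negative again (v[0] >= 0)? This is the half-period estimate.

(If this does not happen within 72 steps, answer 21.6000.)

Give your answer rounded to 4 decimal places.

Step 0: x=[3.4000] v=[0.0000]
Step 1: x=[3.1678] v=[-0.7740]
Step 2: x=[2.7633] v=[-1.3483]
Step 3: x=[2.2909] v=[-1.5747]
Step 4: x=[1.8724] v=[-1.3949]
Step 5: x=[1.6158] v=[-0.8552]
Step 6: x=[1.5874] v=[-0.0948]
Step 7: x=[1.7944] v=[0.6900]
First v>=0 after going negative at step 7, time=2.1000

Answer: 2.1000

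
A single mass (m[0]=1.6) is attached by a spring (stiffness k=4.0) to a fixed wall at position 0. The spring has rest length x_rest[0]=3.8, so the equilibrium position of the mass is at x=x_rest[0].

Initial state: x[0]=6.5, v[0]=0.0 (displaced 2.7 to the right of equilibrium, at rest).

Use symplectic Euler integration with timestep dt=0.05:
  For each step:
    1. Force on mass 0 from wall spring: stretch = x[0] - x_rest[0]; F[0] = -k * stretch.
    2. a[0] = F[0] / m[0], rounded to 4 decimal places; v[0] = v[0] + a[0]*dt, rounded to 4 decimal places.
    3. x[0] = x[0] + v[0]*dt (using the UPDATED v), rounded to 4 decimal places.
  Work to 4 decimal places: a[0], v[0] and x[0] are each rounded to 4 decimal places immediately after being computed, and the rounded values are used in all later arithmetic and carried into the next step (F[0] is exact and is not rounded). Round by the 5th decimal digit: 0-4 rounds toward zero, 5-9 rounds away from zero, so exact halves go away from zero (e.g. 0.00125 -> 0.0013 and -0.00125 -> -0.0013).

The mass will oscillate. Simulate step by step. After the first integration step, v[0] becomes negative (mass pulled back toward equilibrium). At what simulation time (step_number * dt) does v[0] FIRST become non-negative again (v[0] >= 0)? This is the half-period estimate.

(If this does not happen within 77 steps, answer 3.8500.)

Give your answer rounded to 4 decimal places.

Answer: 2.0000

Derivation:
Step 0: x=[6.5000] v=[0.0000]
Step 1: x=[6.4831] v=[-0.3375]
Step 2: x=[6.4495] v=[-0.6729]
Step 3: x=[6.3993] v=[-1.0041]
Step 4: x=[6.3329] v=[-1.3290]
Step 5: x=[6.2506] v=[-1.6456]
Step 6: x=[6.1530] v=[-1.9519]
Step 7: x=[6.0407] v=[-2.2460]
Step 8: x=[5.9144] v=[-2.5261]
Step 9: x=[5.7749] v=[-2.7904]
Step 10: x=[5.6230] v=[-3.0373]
Step 11: x=[5.4597] v=[-3.2652]
Step 12: x=[5.2861] v=[-3.4727]
Step 13: x=[5.1032] v=[-3.6585]
Step 14: x=[4.9121] v=[-3.8214]
Step 15: x=[4.7141] v=[-3.9604]
Step 16: x=[4.5104] v=[-4.0747]
Step 17: x=[4.3022] v=[-4.1635]
Step 18: x=[4.0909] v=[-4.2263]
Step 19: x=[3.8778] v=[-4.2627]
Step 20: x=[3.6642] v=[-4.2724]
Step 21: x=[3.4514] v=[-4.2554]
Step 22: x=[3.2408] v=[-4.2118]
Step 23: x=[3.0337] v=[-4.1419]
Step 24: x=[2.8314] v=[-4.0461]
Step 25: x=[2.6352] v=[-3.9250]
Step 26: x=[2.4462] v=[-3.7794]
Step 27: x=[2.2657] v=[-3.6102]
Step 28: x=[2.0948] v=[-3.4184]
Step 29: x=[1.9345] v=[-3.2053]
Step 30: x=[1.7859] v=[-2.9721]
Step 31: x=[1.6499] v=[-2.7203]
Step 32: x=[1.5273] v=[-2.4515]
Step 33: x=[1.4189] v=[-2.1674]
Step 34: x=[1.3254] v=[-1.8698]
Step 35: x=[1.2474] v=[-1.5605]
Step 36: x=[1.1853] v=[-1.2414]
Step 37: x=[1.1396] v=[-0.9146]
Step 38: x=[1.1105] v=[-0.5821]
Step 39: x=[1.0982] v=[-0.2459]
Step 40: x=[1.1028] v=[0.0918]
First v>=0 after going negative at step 40, time=2.0000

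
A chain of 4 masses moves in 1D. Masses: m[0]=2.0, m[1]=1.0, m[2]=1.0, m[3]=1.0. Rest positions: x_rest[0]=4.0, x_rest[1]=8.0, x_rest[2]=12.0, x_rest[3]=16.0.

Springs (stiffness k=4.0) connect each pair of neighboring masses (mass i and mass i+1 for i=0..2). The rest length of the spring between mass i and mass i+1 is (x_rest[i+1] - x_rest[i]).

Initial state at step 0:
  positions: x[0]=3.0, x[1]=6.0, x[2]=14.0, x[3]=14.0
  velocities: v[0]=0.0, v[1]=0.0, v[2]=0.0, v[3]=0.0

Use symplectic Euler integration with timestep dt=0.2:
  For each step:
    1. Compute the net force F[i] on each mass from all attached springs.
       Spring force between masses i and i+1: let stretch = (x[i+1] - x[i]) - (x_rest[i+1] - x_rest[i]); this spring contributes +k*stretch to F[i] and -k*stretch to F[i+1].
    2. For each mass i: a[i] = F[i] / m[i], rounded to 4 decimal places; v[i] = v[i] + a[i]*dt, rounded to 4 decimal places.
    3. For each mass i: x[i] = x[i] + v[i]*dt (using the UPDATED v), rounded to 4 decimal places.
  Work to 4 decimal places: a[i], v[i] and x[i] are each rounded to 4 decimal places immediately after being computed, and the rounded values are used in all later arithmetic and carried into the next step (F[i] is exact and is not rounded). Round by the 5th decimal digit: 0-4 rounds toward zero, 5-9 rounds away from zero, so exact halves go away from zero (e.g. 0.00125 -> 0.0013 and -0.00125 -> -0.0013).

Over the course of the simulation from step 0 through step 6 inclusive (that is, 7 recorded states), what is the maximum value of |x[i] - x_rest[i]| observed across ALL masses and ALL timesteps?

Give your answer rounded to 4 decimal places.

Step 0: x=[3.0000 6.0000 14.0000 14.0000] v=[0.0000 0.0000 0.0000 0.0000]
Step 1: x=[2.9200 6.8000 12.7200 14.6400] v=[-0.4000 4.0000 -6.4000 3.2000]
Step 2: x=[2.8304 7.9264 10.8000 15.6128] v=[-0.4480 5.6320 -9.6000 4.8640]
Step 3: x=[2.8285 8.6972 9.1903 16.4556] v=[-0.0096 3.8541 -8.0486 4.2138]
Step 4: x=[2.9761 8.6079 8.6641 16.7759] v=[0.7379 -0.4464 -2.6308 1.6016]
Step 5: x=[3.2542 7.6265 9.4268 16.4383] v=[1.3906 -4.9069 3.8137 -1.6878]
Step 6: x=[3.5621 6.2336 11.0233 15.6189] v=[1.5395 -6.9645 7.9827 -4.0970]
Max displacement = 3.3359

Answer: 3.3359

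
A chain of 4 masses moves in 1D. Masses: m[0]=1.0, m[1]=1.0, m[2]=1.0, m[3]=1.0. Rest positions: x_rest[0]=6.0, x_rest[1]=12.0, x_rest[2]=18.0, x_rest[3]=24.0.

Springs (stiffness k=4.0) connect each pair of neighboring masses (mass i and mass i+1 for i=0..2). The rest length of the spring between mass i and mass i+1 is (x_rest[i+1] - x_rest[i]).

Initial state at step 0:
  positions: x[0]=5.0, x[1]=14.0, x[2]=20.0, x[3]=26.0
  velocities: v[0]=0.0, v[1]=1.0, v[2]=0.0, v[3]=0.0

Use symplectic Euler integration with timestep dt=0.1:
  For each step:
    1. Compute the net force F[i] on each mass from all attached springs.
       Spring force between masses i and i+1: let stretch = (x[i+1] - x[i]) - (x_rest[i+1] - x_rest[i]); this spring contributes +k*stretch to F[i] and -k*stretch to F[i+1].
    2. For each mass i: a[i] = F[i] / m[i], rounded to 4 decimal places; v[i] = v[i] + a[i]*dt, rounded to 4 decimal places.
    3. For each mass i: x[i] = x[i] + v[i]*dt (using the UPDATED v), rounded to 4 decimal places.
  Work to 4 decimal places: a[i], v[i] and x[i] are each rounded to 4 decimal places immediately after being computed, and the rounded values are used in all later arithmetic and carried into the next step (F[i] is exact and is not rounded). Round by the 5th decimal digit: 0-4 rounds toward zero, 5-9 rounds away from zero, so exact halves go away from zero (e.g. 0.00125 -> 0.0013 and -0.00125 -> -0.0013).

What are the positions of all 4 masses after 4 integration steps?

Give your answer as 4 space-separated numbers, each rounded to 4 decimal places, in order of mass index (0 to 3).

Answer: 6.0998 13.3297 19.9708 25.9997

Derivation:
Step 0: x=[5.0000 14.0000 20.0000 26.0000] v=[0.0000 1.0000 0.0000 0.0000]
Step 1: x=[5.1200 13.9800 20.0000 26.0000] v=[1.2000 -0.2000 0.0000 0.0000]
Step 2: x=[5.3544 13.8464 19.9992 26.0000] v=[2.3440 -1.3360 -0.0080 0.0000]
Step 3: x=[5.6885 13.6192 19.9923 26.0000] v=[3.3408 -2.2717 -0.0688 -0.0003]
Step 4: x=[6.0998 13.3297 19.9708 25.9997] v=[4.1131 -2.8947 -0.2150 -0.0034]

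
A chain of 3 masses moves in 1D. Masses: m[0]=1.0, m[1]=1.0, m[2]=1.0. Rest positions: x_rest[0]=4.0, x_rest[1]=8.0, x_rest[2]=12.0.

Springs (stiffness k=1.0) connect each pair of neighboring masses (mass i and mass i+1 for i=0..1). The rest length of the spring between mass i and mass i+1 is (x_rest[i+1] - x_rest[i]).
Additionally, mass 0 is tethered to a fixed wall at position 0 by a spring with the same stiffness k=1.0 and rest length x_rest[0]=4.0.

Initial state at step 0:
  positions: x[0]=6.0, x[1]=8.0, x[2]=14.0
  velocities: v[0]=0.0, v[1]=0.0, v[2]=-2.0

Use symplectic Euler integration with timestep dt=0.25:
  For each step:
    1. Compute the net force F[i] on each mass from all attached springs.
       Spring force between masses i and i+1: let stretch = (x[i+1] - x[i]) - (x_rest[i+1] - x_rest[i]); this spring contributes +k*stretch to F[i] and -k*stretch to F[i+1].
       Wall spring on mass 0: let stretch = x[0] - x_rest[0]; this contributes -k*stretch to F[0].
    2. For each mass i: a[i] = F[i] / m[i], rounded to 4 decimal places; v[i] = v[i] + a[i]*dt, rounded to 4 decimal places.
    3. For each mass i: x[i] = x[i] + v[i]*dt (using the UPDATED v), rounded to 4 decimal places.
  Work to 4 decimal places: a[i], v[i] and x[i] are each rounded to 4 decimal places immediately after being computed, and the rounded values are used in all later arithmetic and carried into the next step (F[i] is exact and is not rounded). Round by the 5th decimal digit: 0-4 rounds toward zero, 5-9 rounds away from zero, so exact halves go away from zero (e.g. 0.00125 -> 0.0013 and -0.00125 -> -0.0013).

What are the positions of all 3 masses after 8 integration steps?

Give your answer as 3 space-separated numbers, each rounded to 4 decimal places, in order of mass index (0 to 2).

Answer: 3.0580 8.2288 10.4294

Derivation:
Step 0: x=[6.0000 8.0000 14.0000] v=[0.0000 0.0000 -2.0000]
Step 1: x=[5.7500 8.2500 13.3750] v=[-1.0000 1.0000 -2.5000]
Step 2: x=[5.2969 8.6641 12.6797] v=[-1.8125 1.6563 -2.7813]
Step 3: x=[4.7232 9.1187 11.9834] v=[-2.2949 1.8184 -2.7852]
Step 4: x=[4.1290 9.4776 11.3581] v=[-2.3768 1.4357 -2.5014]
Step 5: x=[3.6110 9.6198 10.8652] v=[-2.0719 0.5687 -1.9715]
Step 6: x=[3.2429 9.4643 10.5445] v=[-1.4725 -0.6222 -1.2829]
Step 7: x=[3.0609 8.9874 10.4063] v=[-0.7279 -1.9075 -0.5530]
Step 8: x=[3.0580 8.2288 10.4294] v=[-0.0115 -3.0344 0.0923]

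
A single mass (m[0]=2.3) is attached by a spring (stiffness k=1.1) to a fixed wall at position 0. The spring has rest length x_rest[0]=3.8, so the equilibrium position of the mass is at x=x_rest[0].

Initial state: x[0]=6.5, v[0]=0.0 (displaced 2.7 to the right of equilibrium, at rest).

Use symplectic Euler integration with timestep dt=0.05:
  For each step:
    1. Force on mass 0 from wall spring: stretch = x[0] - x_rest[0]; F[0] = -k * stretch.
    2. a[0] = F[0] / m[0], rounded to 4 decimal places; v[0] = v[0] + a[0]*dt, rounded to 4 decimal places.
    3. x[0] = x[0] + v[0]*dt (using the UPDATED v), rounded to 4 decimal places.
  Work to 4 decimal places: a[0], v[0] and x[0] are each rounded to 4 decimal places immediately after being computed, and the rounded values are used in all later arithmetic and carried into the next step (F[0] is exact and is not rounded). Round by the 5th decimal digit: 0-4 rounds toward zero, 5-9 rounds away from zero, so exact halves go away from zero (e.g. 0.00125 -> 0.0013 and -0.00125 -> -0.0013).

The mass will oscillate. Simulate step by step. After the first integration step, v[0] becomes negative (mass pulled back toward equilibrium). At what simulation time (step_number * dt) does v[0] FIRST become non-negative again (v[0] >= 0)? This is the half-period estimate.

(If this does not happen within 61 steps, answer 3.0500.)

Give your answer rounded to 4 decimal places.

Answer: 3.0500

Derivation:
Step 0: x=[6.5000] v=[0.0000]
Step 1: x=[6.4968] v=[-0.0646]
Step 2: x=[6.4903] v=[-0.1291]
Step 3: x=[6.4806] v=[-0.1934]
Step 4: x=[6.4677] v=[-0.2575]
Step 5: x=[6.4516] v=[-0.3213]
Step 6: x=[6.4324] v=[-0.3847]
Step 7: x=[6.4100] v=[-0.4477]
Step 8: x=[6.3845] v=[-0.5101]
Step 9: x=[6.3559] v=[-0.5719]
Step 10: x=[6.3243] v=[-0.6330]
Step 11: x=[6.2896] v=[-0.6934]
Step 12: x=[6.2520] v=[-0.7529]
Step 13: x=[6.2114] v=[-0.8115]
Step 14: x=[6.1679] v=[-0.8692]
Step 15: x=[6.1216] v=[-0.9258]
Step 16: x=[6.0725] v=[-0.9813]
Step 17: x=[6.0207] v=[-1.0356]
Step 18: x=[5.9663] v=[-1.0887]
Step 19: x=[5.9093] v=[-1.1405]
Step 20: x=[5.8498] v=[-1.1909]
Step 21: x=[5.7878] v=[-1.2399]
Step 22: x=[5.7234] v=[-1.2874]
Step 23: x=[5.6567] v=[-1.3334]
Step 24: x=[5.5878] v=[-1.3778]
Step 25: x=[5.5168] v=[-1.4206]
Step 26: x=[5.4437] v=[-1.4617]
Step 27: x=[5.3687] v=[-1.5010]
Step 28: x=[5.2918] v=[-1.5385]
Step 29: x=[5.2131] v=[-1.5742]
Step 30: x=[5.1327] v=[-1.6080]
Step 31: x=[5.0507] v=[-1.6399]
Step 32: x=[4.9672] v=[-1.6698]
Step 33: x=[4.8823] v=[-1.6977]
Step 34: x=[4.7961] v=[-1.7236]
Step 35: x=[4.7087] v=[-1.7474]
Step 36: x=[4.6202] v=[-1.7691]
Step 37: x=[4.5308] v=[-1.7887]
Step 38: x=[4.4405] v=[-1.8062]
Step 39: x=[4.3494] v=[-1.8215]
Step 40: x=[4.2577] v=[-1.8346]
Step 41: x=[4.1654] v=[-1.8455]
Step 42: x=[4.0727] v=[-1.8542]
Step 43: x=[3.9797] v=[-1.8607]
Step 44: x=[3.8865] v=[-1.8650]
Step 45: x=[3.7931] v=[-1.8671]
Step 46: x=[3.6998] v=[-1.8669]
Step 47: x=[3.6066] v=[-1.8645]
Step 48: x=[3.5136] v=[-1.8599]
Step 49: x=[3.4209] v=[-1.8531]
Step 50: x=[3.3287] v=[-1.8440]
Step 51: x=[3.2371] v=[-1.8327]
Step 52: x=[3.1461] v=[-1.8192]
Step 53: x=[3.0559] v=[-1.8036]
Step 54: x=[2.9666] v=[-1.7858]
Step 55: x=[2.8783] v=[-1.7659]
Step 56: x=[2.7911] v=[-1.7439]
Step 57: x=[2.7051] v=[-1.7198]
Step 58: x=[2.6204] v=[-1.6936]
Step 59: x=[2.5371] v=[-1.6654]
Step 60: x=[2.4553] v=[-1.6352]
Step 61: x=[2.3752] v=[-1.6030]
v[0] did not become non-negative within 61 steps; using fallback time=3.0500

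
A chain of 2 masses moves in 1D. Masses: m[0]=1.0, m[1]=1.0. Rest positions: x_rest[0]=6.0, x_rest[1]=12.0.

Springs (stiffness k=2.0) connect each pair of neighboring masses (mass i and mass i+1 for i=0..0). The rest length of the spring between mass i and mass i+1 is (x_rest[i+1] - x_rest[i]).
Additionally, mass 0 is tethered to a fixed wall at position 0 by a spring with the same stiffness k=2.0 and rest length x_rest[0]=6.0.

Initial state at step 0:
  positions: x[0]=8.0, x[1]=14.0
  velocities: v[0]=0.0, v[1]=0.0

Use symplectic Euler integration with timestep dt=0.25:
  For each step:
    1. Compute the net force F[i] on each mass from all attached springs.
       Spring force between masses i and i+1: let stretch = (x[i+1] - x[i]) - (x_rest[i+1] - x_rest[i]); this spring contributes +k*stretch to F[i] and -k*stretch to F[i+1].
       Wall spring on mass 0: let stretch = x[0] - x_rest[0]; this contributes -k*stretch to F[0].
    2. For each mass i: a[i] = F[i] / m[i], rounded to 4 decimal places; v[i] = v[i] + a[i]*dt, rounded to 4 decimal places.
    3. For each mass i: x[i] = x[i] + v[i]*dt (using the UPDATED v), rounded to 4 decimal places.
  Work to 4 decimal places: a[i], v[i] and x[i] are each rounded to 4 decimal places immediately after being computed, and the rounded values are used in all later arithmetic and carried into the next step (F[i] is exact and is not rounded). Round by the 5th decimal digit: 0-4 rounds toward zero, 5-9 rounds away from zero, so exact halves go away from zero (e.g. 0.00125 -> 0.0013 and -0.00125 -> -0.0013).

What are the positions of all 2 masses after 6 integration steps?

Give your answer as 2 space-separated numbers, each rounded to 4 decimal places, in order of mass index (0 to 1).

Answer: 5.7479 12.6348

Derivation:
Step 0: x=[8.0000 14.0000] v=[0.0000 0.0000]
Step 1: x=[7.7500 14.0000] v=[-1.0000 0.0000]
Step 2: x=[7.3125 13.9688] v=[-1.7500 -0.1250]
Step 3: x=[6.7930 13.8555] v=[-2.0781 -0.4532]
Step 4: x=[6.3072 13.6094] v=[-1.9434 -0.9845]
Step 5: x=[5.9457 13.2005] v=[-1.4459 -1.6356]
Step 6: x=[5.7479 12.6348] v=[-0.7914 -2.2630]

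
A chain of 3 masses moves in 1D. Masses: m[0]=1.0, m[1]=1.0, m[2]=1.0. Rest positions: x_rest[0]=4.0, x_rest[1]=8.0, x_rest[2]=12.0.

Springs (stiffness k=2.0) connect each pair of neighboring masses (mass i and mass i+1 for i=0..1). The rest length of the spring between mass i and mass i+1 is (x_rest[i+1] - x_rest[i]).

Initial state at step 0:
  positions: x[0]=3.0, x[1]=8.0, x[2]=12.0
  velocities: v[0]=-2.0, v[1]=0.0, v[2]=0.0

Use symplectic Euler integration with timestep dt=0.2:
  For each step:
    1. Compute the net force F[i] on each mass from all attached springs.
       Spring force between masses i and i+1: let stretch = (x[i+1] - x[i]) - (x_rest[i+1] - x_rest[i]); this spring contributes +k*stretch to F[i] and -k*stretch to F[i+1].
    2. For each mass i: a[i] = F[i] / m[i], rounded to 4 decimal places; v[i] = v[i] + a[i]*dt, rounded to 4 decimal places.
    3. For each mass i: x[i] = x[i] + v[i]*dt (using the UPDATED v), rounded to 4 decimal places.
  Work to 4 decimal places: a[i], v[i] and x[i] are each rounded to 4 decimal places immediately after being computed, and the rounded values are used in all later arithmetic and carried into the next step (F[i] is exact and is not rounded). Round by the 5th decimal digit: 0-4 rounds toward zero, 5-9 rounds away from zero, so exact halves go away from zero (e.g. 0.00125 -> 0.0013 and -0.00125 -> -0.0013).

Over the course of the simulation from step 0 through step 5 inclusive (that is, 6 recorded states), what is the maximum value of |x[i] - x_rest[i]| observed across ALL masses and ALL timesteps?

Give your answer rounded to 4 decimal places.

Step 0: x=[3.0000 8.0000 12.0000] v=[-2.0000 0.0000 0.0000]
Step 1: x=[2.6800 7.9200 12.0000] v=[-1.6000 -0.4000 0.0000]
Step 2: x=[2.4592 7.7472 11.9936] v=[-1.1040 -0.8640 -0.0320]
Step 3: x=[2.3414 7.4911 11.9675] v=[-0.5888 -1.2806 -0.1306]
Step 4: x=[2.3156 7.1811 11.9033] v=[-0.1289 -1.5499 -0.3212]
Step 5: x=[2.3591 6.8597 11.7813] v=[0.2173 -1.6072 -0.6101]
Max displacement = 1.6844

Answer: 1.6844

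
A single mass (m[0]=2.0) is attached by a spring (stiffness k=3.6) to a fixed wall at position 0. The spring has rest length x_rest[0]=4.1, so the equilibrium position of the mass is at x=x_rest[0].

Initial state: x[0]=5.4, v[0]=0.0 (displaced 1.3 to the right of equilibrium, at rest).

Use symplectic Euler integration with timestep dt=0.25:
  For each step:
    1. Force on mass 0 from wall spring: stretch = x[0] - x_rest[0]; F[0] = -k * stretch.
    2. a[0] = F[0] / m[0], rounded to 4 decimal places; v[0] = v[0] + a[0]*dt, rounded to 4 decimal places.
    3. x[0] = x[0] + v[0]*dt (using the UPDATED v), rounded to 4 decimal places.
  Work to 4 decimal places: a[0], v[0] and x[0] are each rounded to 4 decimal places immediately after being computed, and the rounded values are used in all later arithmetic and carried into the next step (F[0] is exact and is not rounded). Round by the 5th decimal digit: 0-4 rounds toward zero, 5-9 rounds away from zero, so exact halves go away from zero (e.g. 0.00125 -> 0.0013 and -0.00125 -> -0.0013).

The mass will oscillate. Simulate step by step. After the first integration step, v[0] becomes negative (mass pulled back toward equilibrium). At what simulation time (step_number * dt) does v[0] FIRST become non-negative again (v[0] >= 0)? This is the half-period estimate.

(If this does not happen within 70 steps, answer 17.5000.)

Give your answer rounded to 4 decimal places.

Step 0: x=[5.4000] v=[0.0000]
Step 1: x=[5.2538] v=[-0.5850]
Step 2: x=[4.9778] v=[-1.1042]
Step 3: x=[4.6030] v=[-1.4992]
Step 4: x=[4.1716] v=[-1.7256]
Step 5: x=[3.7322] v=[-1.7578]
Step 6: x=[3.3341] v=[-1.5923]
Step 7: x=[3.0222] v=[-1.2477]
Step 8: x=[2.8315] v=[-0.7627]
Step 9: x=[2.7835] v=[-0.1919]
Step 10: x=[2.8836] v=[0.4005]
First v>=0 after going negative at step 10, time=2.5000

Answer: 2.5000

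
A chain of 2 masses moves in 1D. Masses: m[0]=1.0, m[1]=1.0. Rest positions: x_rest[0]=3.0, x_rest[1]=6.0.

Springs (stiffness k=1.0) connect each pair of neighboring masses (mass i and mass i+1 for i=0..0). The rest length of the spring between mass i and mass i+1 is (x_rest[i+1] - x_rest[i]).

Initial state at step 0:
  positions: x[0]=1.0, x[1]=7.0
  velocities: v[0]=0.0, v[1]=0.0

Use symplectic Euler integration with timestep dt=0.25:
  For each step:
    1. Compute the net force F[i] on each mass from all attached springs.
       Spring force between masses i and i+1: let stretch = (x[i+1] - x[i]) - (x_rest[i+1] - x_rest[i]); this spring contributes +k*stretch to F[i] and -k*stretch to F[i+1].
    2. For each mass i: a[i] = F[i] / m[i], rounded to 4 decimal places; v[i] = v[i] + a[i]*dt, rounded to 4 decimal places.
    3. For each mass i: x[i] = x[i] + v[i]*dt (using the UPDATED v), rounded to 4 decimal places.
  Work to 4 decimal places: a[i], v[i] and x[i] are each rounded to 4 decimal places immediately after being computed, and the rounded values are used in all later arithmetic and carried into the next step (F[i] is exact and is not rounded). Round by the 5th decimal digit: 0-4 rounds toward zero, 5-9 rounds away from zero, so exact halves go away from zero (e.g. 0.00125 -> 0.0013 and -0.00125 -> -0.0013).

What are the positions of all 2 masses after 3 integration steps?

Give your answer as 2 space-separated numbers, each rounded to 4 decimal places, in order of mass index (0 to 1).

Answer: 2.0108 5.9892

Derivation:
Step 0: x=[1.0000 7.0000] v=[0.0000 0.0000]
Step 1: x=[1.1875 6.8125] v=[0.7500 -0.7500]
Step 2: x=[1.5391 6.4609] v=[1.4063 -1.4063]
Step 3: x=[2.0108 5.9892] v=[1.8868 -1.8868]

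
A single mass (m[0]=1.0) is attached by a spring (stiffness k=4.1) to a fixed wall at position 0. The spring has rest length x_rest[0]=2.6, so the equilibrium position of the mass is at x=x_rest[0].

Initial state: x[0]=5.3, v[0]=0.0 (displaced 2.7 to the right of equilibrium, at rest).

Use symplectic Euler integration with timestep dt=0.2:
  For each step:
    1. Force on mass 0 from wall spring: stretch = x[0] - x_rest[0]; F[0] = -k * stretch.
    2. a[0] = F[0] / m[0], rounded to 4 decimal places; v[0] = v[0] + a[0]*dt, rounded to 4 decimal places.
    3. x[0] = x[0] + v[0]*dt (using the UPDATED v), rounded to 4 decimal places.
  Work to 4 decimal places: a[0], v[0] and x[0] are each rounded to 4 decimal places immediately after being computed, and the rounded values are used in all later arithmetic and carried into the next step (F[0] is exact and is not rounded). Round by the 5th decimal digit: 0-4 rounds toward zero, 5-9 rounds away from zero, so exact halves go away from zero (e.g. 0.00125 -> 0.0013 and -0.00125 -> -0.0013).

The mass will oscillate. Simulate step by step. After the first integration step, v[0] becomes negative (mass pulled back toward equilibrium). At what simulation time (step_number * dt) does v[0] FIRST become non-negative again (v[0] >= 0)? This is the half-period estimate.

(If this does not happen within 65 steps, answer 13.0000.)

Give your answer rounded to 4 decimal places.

Step 0: x=[5.3000] v=[0.0000]
Step 1: x=[4.8572] v=[-2.2140]
Step 2: x=[4.0442] v=[-4.0649]
Step 3: x=[2.9944] v=[-5.2491]
Step 4: x=[1.8799] v=[-5.5725]
Step 5: x=[0.8835] v=[-4.9820]
Step 6: x=[0.1686] v=[-3.5745]
Step 7: x=[-0.1476] v=[-1.5808]
Step 8: x=[-0.0132] v=[0.6722]
First v>=0 after going negative at step 8, time=1.6000

Answer: 1.6000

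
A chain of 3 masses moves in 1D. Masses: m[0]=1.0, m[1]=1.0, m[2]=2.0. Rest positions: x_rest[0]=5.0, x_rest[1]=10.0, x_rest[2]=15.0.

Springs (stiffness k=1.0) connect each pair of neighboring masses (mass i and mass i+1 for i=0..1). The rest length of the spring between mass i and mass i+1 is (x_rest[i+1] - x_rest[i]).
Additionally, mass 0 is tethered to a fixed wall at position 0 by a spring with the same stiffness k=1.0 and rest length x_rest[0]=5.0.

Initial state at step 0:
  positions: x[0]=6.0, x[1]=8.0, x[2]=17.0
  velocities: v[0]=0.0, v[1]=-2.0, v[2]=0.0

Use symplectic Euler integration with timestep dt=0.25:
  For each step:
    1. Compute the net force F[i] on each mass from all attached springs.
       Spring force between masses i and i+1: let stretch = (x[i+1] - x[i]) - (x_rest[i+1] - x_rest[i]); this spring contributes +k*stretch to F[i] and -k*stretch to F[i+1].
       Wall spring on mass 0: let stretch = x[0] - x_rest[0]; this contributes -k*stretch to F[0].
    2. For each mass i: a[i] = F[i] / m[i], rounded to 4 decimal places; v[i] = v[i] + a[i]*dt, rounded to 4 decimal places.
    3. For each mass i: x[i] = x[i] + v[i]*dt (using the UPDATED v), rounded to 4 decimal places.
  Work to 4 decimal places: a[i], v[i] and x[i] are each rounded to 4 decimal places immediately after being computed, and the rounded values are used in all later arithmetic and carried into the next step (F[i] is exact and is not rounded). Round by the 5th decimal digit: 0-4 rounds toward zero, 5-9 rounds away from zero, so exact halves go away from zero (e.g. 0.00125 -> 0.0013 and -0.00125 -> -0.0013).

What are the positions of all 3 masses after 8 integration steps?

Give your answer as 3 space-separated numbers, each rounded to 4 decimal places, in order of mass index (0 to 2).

Step 0: x=[6.0000 8.0000 17.0000] v=[0.0000 -2.0000 0.0000]
Step 1: x=[5.7500 7.9375 16.8750] v=[-1.0000 -0.2500 -0.5000]
Step 2: x=[5.2774 8.2969 16.6270] v=[-1.8906 1.4375 -0.9922]
Step 3: x=[4.6636 8.9882 16.2749] v=[-2.4551 2.7652 -1.4085]
Step 4: x=[4.0286 9.8646 15.8513] v=[-2.5399 3.5057 -1.6944]
Step 5: x=[3.5066 10.7505 15.3969] v=[-2.0881 3.5434 -1.8178]
Step 6: x=[3.2182 11.4740 14.9535] v=[-1.1538 2.8940 -1.7736]
Step 7: x=[3.2446 11.8990 14.5576] v=[0.1056 1.6999 -1.5835]
Step 8: x=[3.6091 11.9493 14.2349] v=[1.4581 0.2010 -1.2908]

Answer: 3.6091 11.9493 14.2349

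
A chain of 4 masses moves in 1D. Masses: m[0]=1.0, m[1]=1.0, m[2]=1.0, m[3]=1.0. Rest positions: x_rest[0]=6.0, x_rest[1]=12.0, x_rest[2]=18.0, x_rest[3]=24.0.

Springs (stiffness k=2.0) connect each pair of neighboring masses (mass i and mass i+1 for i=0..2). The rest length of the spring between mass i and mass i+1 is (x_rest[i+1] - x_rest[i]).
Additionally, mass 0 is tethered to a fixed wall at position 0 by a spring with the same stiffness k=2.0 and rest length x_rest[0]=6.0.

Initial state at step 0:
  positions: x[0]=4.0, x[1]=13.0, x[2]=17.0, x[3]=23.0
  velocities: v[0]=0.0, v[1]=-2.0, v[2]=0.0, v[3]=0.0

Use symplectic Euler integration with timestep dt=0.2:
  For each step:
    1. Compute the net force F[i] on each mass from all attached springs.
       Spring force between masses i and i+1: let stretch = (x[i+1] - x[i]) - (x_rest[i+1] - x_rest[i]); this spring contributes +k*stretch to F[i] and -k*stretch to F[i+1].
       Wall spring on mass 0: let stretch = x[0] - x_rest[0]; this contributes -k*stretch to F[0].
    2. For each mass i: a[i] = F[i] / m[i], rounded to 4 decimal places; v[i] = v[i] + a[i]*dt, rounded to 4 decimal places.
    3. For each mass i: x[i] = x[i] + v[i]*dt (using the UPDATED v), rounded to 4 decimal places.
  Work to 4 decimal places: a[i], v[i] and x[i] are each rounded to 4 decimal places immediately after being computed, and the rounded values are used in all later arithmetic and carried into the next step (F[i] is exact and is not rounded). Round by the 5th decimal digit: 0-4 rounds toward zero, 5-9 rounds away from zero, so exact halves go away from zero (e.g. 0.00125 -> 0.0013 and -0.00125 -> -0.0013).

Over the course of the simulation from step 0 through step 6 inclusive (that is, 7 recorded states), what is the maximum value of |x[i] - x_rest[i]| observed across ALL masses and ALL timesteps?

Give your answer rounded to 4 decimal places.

Step 0: x=[4.0000 13.0000 17.0000 23.0000] v=[0.0000 -2.0000 0.0000 0.0000]
Step 1: x=[4.4000 12.2000 17.1600 23.0000] v=[2.0000 -4.0000 0.8000 0.0000]
Step 2: x=[5.0720 11.1728 17.3904 23.0128] v=[3.3600 -5.1360 1.1520 0.0640]
Step 3: x=[5.8263 10.1549 17.5732 23.0558] v=[3.7715 -5.0893 0.9139 0.2150]
Step 4: x=[6.4608 9.3842 17.6011 23.1402] v=[3.1724 -3.8534 0.1396 0.4220]
Step 5: x=[6.8123 9.0370 17.4148 23.2615] v=[1.7574 -1.7360 -0.9315 0.6064]
Step 6: x=[6.7968 9.1820 17.0260 23.3950] v=[-0.0776 0.7252 -1.9439 0.6677]
Max displacement = 2.9630

Answer: 2.9630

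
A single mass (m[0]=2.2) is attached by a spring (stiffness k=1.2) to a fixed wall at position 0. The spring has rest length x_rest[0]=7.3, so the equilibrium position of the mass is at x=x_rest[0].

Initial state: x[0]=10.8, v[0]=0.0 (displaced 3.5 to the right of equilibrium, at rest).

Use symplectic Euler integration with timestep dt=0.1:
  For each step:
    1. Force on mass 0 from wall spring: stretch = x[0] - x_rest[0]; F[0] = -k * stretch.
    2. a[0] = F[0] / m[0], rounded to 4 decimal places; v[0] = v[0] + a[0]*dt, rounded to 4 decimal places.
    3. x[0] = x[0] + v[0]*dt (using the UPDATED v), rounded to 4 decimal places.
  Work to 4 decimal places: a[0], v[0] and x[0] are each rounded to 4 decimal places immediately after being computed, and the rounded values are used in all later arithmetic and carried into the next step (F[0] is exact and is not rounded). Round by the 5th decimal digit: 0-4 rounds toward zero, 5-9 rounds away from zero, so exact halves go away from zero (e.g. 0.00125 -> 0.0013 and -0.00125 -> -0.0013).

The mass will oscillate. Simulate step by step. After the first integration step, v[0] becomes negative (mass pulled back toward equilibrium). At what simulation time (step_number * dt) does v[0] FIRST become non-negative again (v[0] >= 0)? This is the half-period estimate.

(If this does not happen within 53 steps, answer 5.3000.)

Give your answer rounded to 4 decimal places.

Answer: 4.3000

Derivation:
Step 0: x=[10.8000] v=[0.0000]
Step 1: x=[10.7809] v=[-0.1909]
Step 2: x=[10.7428] v=[-0.3808]
Step 3: x=[10.6859] v=[-0.5686]
Step 4: x=[10.6106] v=[-0.7533]
Step 5: x=[10.5172] v=[-0.9339]
Step 6: x=[10.4063] v=[-1.1094]
Step 7: x=[10.2784] v=[-1.2788]
Step 8: x=[10.1343] v=[-1.4413]
Step 9: x=[9.9747] v=[-1.5959]
Step 10: x=[9.8005] v=[-1.7418]
Step 11: x=[9.6127] v=[-1.8782]
Step 12: x=[9.4123] v=[-2.0044]
Step 13: x=[9.2003] v=[-2.1196]
Step 14: x=[8.9780] v=[-2.2233]
Step 15: x=[8.7465] v=[-2.3148]
Step 16: x=[8.5071] v=[-2.3937]
Step 17: x=[8.2612] v=[-2.4595]
Step 18: x=[8.0100] v=[-2.5119]
Step 19: x=[7.7549] v=[-2.5506]
Step 20: x=[7.4974] v=[-2.5754]
Step 21: x=[7.2388] v=[-2.5862]
Step 22: x=[6.9805] v=[-2.5829]
Step 23: x=[6.7240] v=[-2.5655]
Step 24: x=[6.4706] v=[-2.5341]
Step 25: x=[6.2217] v=[-2.4889]
Step 26: x=[5.9787] v=[-2.4301]
Step 27: x=[5.7429] v=[-2.3580]
Step 28: x=[5.5156] v=[-2.2731]
Step 29: x=[5.2980] v=[-2.1758]
Step 30: x=[5.0913] v=[-2.0666]
Step 31: x=[4.8967] v=[-1.9461]
Step 32: x=[4.7152] v=[-1.8150]
Step 33: x=[4.5478] v=[-1.6740]
Step 34: x=[4.3954] v=[-1.5239]
Step 35: x=[4.2589] v=[-1.3655]
Step 36: x=[4.1389] v=[-1.1996]
Step 37: x=[4.0362] v=[-1.0272]
Step 38: x=[3.9513] v=[-0.8492]
Step 39: x=[3.8847] v=[-0.6665]
Step 40: x=[3.8367] v=[-0.4802]
Step 41: x=[3.8076] v=[-0.2913]
Step 42: x=[3.7975] v=[-0.1008]
Step 43: x=[3.8065] v=[0.0903]
First v>=0 after going negative at step 43, time=4.3000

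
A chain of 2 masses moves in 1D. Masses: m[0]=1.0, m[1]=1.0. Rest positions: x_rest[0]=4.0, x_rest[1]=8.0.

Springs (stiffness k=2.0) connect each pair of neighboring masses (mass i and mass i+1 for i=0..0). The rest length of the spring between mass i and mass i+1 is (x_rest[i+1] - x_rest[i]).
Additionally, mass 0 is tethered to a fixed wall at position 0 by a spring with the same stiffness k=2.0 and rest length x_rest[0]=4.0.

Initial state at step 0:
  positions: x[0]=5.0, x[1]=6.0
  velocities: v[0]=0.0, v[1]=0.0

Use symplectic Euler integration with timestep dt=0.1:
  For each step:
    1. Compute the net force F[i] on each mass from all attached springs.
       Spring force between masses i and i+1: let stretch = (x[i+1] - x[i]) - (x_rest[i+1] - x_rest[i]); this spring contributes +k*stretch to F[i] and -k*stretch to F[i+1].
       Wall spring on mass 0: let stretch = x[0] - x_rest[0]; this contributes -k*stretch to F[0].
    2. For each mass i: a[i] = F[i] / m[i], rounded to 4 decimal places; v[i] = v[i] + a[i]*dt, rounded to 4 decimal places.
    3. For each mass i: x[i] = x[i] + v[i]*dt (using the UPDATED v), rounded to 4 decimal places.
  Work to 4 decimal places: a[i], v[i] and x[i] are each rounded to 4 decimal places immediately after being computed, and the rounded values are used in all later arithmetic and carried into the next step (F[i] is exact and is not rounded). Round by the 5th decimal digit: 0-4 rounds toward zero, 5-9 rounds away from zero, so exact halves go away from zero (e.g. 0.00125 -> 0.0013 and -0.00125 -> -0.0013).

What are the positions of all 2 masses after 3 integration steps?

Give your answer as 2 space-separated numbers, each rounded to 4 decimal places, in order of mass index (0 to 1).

Answer: 4.5418 6.3461

Derivation:
Step 0: x=[5.0000 6.0000] v=[0.0000 0.0000]
Step 1: x=[4.9200 6.0600] v=[-0.8000 0.6000]
Step 2: x=[4.7644 6.1772] v=[-1.5560 1.1720]
Step 3: x=[4.5418 6.3461] v=[-2.2263 1.6894]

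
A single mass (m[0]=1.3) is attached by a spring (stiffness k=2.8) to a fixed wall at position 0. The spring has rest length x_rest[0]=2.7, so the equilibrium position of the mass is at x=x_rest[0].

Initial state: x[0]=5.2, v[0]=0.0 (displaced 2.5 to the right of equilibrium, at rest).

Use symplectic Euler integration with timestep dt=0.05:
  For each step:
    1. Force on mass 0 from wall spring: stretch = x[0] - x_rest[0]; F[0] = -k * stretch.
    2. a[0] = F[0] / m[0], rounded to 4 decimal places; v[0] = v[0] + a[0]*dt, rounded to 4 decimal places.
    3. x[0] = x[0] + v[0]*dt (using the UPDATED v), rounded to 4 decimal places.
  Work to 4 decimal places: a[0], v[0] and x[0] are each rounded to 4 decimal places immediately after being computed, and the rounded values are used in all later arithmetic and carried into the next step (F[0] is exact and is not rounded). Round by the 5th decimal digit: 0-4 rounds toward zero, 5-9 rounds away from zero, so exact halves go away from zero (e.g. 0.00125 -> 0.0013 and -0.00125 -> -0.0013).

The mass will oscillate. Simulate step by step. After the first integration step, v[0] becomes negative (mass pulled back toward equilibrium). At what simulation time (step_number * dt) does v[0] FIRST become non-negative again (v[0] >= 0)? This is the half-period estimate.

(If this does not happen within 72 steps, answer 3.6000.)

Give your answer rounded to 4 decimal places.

Answer: 2.1500

Derivation:
Step 0: x=[5.2000] v=[0.0000]
Step 1: x=[5.1865] v=[-0.2692]
Step 2: x=[5.1597] v=[-0.5370]
Step 3: x=[5.1196] v=[-0.8019]
Step 4: x=[5.0665] v=[-1.0625]
Step 5: x=[5.0006] v=[-1.3174]
Step 6: x=[4.9223] v=[-1.5652]
Step 7: x=[4.8321] v=[-1.8045]
Step 8: x=[4.7304] v=[-2.0341]
Step 9: x=[4.6178] v=[-2.2528]
Step 10: x=[4.4948] v=[-2.4593]
Step 11: x=[4.3622] v=[-2.6526]
Step 12: x=[4.2206] v=[-2.8316]
Step 13: x=[4.0708] v=[-2.9954]
Step 14: x=[3.9137] v=[-3.1430]
Step 15: x=[3.7500] v=[-3.2737]
Step 16: x=[3.5807] v=[-3.3868]
Step 17: x=[3.4066] v=[-3.4816]
Step 18: x=[3.2287] v=[-3.5577]
Step 19: x=[3.0480] v=[-3.6146]
Step 20: x=[2.8654] v=[-3.6521]
Step 21: x=[2.6819] v=[-3.6699]
Step 22: x=[2.4985] v=[-3.6680]
Step 23: x=[2.3162] v=[-3.6463]
Step 24: x=[2.1360] v=[-3.6050]
Step 25: x=[1.9588] v=[-3.5443]
Step 26: x=[1.7856] v=[-3.4645]
Step 27: x=[1.6173] v=[-3.3660]
Step 28: x=[1.4548] v=[-3.2494]
Step 29: x=[1.2990] v=[-3.1153]
Step 30: x=[1.1508] v=[-2.9644]
Step 31: x=[1.0109] v=[-2.7976]
Step 32: x=[0.8801] v=[-2.6157]
Step 33: x=[0.7591] v=[-2.4197]
Step 34: x=[0.6486] v=[-2.2107]
Step 35: x=[0.5491] v=[-1.9898]
Step 36: x=[0.4612] v=[-1.7582]
Step 37: x=[0.3853] v=[-1.5171]
Step 38: x=[0.3219] v=[-1.2678]
Step 39: x=[0.2713] v=[-1.0117]
Step 40: x=[0.2338] v=[-0.7502]
Step 41: x=[0.2096] v=[-0.4846]
Step 42: x=[0.1988] v=[-0.2164]
Step 43: x=[0.2015] v=[0.0530]
First v>=0 after going negative at step 43, time=2.1500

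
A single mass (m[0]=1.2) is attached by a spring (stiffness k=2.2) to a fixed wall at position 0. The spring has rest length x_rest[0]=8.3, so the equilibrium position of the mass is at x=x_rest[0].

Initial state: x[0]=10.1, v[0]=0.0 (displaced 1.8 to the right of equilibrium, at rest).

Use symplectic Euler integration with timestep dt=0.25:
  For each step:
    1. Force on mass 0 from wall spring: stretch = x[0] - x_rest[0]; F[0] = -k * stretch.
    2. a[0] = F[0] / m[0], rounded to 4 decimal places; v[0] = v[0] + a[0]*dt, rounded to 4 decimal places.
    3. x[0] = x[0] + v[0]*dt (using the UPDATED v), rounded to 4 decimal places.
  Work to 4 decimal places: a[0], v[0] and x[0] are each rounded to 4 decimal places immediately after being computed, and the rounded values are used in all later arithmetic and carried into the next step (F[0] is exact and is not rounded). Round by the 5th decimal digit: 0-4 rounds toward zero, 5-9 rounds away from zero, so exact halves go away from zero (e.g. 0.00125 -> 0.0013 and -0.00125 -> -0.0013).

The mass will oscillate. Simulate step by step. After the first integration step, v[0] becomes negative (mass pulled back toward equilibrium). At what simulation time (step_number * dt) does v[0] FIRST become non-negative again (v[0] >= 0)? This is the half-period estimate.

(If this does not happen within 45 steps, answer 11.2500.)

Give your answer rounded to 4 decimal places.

Answer: 2.5000

Derivation:
Step 0: x=[10.1000] v=[0.0000]
Step 1: x=[9.8938] v=[-0.8250]
Step 2: x=[9.5049] v=[-1.5555]
Step 3: x=[8.9780] v=[-2.1078]
Step 4: x=[8.3734] v=[-2.4186]
Step 5: x=[7.7603] v=[-2.4523]
Step 6: x=[7.2091] v=[-2.2049]
Step 7: x=[6.7829] v=[-1.7049]
Step 8: x=[6.5305] v=[-1.0096]
Step 9: x=[6.4809] v=[-0.1986]
Step 10: x=[6.6397] v=[0.6352]
First v>=0 after going negative at step 10, time=2.5000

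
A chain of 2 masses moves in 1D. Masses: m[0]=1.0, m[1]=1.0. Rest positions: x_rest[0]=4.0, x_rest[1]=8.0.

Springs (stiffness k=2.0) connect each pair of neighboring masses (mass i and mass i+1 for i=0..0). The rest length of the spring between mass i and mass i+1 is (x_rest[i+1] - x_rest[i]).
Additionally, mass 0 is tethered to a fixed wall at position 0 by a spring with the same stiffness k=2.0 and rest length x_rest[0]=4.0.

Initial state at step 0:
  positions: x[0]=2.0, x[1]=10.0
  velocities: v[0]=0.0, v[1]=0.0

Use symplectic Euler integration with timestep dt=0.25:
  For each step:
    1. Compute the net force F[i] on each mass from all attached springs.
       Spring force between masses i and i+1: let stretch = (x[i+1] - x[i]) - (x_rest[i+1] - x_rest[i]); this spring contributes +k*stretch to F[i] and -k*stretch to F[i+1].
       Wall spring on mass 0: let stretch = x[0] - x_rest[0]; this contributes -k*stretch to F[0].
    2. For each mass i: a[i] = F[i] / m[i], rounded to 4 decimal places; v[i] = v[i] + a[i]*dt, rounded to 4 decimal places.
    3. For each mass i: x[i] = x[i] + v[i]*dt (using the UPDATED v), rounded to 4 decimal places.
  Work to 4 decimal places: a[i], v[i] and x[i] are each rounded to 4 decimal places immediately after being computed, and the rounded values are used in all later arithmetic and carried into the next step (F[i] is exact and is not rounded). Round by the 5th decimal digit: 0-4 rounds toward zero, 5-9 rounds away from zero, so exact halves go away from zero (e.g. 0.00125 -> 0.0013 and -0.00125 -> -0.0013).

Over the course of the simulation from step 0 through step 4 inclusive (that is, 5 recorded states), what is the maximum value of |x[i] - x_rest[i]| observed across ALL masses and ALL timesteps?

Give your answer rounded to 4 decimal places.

Answer: 2.2975

Derivation:
Step 0: x=[2.0000 10.0000] v=[0.0000 0.0000]
Step 1: x=[2.7500 9.5000] v=[3.0000 -2.0000]
Step 2: x=[4.0000 8.6563] v=[5.0000 -3.3750]
Step 3: x=[5.3321 7.7305] v=[5.3282 -3.7032]
Step 4: x=[6.2975 7.0049] v=[3.8614 -2.9024]
Max displacement = 2.2975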